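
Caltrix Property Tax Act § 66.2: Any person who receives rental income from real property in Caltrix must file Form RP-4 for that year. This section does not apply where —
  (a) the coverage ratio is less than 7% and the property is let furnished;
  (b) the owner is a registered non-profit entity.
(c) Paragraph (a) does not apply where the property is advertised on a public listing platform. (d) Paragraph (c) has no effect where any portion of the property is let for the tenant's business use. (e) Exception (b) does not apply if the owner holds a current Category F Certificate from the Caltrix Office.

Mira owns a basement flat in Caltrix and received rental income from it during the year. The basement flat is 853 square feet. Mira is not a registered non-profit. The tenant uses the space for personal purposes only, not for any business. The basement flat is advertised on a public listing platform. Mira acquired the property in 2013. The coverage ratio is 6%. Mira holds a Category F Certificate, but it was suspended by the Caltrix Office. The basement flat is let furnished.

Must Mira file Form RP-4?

All of (a)'s requirements are met (the coverage ratio is 6%, less than the 7% limit; the property is let furnished). However, paragraphs (c)–(d) must be considered: (c) operates against (a): the property is publicly advertised. (d), which would lift (c), is inapplicable — the space is used for personal purposes only. (a) is therefore removed.
Exception (b) fails — Mira is not a registered non-profit.
No exception applies. The general rule governs.

Yes — Mira must file Form RP-4.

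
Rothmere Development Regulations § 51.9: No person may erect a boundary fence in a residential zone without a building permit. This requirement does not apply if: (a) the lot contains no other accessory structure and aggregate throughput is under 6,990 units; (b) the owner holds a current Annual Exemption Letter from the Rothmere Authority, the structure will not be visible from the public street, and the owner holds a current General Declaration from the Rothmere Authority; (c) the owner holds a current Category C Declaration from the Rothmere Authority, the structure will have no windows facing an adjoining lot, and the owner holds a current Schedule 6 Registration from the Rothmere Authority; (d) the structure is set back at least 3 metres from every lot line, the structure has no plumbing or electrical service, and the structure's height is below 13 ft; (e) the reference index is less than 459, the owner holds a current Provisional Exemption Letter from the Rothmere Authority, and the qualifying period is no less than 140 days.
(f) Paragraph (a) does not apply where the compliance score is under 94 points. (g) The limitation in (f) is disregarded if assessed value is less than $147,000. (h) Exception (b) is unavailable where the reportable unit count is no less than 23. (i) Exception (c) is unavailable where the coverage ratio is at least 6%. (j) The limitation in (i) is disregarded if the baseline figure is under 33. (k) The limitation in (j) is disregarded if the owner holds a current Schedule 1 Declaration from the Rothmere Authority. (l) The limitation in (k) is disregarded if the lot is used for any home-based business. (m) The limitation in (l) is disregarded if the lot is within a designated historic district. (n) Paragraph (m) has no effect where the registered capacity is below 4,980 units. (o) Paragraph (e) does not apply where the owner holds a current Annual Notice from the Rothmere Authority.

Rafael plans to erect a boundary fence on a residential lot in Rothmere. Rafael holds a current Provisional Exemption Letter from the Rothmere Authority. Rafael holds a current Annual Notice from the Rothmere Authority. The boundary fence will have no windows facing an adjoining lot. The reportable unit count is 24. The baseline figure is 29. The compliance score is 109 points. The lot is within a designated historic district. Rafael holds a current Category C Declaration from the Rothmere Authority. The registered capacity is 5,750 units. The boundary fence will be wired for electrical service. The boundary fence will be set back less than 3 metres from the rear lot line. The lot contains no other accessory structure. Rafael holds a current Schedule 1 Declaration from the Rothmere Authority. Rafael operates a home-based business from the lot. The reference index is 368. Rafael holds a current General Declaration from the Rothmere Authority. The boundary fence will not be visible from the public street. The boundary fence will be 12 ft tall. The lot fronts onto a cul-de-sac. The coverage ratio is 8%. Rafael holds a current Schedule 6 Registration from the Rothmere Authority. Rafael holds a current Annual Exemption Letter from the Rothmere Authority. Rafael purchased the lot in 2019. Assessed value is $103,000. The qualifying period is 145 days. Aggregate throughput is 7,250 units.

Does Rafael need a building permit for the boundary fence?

Exception (a) fails — aggregate throughput is 7,250 units, not under 6,990 units.
Exception (b)'s conditions are all satisfied: a current Annual Exemption Letter is held; the structure will not be visible from the street; a current General Declaration is held. But applying paragraph (h): (h) is triggered — the reportable unit count is 24, meeting the 23 threshold. Exception (b) does not apply.
Exception (c): a current Category C Declaration is held; no windows face an adjoining lot; a current Schedule 6 Registration is held — every condition holds. But applying paragraphs (i)–(n): (i) operates against (c): the coverage ratio is 8%, meeting the 6% threshold. (j) is engaged (the baseline figure is 29, under the 33 limit), but yields to (k): (k) operates against (j): a current Schedule 1 Declaration is held. (l) operates (a home-based business operates on the lot), but is itself disapplied by (m): (m) operates against (l): the lot is in a historic district. (n), which would lift (m), is not engaged — the registered capacity is 5,750 units, not below 4,980 units. (c) is therefore removed.
Exception (d) requires that the structure is set back at least 3 metres from every lot line; but the rear setback is under 3 m, so (d) is unavailable.
Exception (e)'s conditions are all satisfied: the reference index is 368, less than the 459 limit; a current Provisional Exemption Letter is held; the qualifying period is 145 days, meeting the 140 days threshold. But: (o) operates — a current Annual Notice is held. So (e) is unavailable.
No exception applies. The general rule governs.

Yes — Rafael must obtain a building permit.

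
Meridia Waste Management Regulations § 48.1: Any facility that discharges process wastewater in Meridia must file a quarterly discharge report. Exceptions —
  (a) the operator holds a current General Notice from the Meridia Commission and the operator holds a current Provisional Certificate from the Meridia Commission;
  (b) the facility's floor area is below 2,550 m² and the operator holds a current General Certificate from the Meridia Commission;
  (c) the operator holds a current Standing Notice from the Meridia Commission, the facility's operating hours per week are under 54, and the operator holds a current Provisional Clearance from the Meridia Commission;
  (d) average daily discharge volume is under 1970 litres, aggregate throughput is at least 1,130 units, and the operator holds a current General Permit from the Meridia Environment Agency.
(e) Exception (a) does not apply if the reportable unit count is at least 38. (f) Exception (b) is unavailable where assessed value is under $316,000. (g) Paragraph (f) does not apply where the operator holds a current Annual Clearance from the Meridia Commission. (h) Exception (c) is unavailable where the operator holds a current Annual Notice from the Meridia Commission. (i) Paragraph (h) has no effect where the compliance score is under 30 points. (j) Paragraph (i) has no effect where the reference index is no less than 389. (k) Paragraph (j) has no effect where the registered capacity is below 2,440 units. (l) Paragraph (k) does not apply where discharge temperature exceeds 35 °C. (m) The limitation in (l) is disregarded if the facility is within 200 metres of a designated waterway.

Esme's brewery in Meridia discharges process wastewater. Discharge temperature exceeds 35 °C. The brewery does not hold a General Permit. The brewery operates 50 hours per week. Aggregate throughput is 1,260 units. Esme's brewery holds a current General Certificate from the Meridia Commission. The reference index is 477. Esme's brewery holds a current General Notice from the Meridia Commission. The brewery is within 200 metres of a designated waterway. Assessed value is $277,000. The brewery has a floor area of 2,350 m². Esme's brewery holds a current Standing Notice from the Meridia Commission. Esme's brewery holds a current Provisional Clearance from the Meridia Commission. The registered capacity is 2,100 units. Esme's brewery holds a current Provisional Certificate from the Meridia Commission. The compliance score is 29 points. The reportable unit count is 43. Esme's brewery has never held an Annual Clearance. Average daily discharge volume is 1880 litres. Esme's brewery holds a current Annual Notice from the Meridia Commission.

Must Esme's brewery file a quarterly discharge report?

All of (a)'s requirements are met (a current General Notice is held; a current Provisional Certificate is held). But: (e) is triggered — the reportable unit count is 43, meeting the 38 threshold. Exception (a) does not apply.
All of (b)'s requirements are met (the facility's floor area is 2,350 m², below the 2,550 m² limit; a current General Certificate is held). But applying paragraphs (f)–(g): (f) is triggered — assessed value is $277,000, under the $316,000 limit. (g) does not operate here (the Annual Clearance is not current), so (f) stands. So (b) is unavailable.
Exception (c)'s conditions are all satisfied: a current Standing Notice is held; the facility's operating hours per week are 50, under the 54 limit; a current Provisional Clearance is held. Under paragraphs (h)–(m): (h) would limit (c) — a current Annual Notice is held — but (i) sets (h) aside: (i) operates — the compliance score is 29 points, under the 30 points limit. (j) is engaged (the reference index is 477, meeting the 389 threshold), but is displaced by (k): (k) is triggered — the registered capacity is 2,100 units, below the 2,440 units limit. (l) would limit (k) — discharge temperature exceeds 35 °C — but (m) sets (l) aside: (m) is engaged — the brewery is within 200 m of a designated waterway. So (c) applies.
Exception (d) requires that the operator holds a current General Permit from the Meridia Environment Agency; but no General Permit is held, so (d) is unavailable.

No — exception (c) applies; Esme's brewery is not required to file a quarterly discharge report.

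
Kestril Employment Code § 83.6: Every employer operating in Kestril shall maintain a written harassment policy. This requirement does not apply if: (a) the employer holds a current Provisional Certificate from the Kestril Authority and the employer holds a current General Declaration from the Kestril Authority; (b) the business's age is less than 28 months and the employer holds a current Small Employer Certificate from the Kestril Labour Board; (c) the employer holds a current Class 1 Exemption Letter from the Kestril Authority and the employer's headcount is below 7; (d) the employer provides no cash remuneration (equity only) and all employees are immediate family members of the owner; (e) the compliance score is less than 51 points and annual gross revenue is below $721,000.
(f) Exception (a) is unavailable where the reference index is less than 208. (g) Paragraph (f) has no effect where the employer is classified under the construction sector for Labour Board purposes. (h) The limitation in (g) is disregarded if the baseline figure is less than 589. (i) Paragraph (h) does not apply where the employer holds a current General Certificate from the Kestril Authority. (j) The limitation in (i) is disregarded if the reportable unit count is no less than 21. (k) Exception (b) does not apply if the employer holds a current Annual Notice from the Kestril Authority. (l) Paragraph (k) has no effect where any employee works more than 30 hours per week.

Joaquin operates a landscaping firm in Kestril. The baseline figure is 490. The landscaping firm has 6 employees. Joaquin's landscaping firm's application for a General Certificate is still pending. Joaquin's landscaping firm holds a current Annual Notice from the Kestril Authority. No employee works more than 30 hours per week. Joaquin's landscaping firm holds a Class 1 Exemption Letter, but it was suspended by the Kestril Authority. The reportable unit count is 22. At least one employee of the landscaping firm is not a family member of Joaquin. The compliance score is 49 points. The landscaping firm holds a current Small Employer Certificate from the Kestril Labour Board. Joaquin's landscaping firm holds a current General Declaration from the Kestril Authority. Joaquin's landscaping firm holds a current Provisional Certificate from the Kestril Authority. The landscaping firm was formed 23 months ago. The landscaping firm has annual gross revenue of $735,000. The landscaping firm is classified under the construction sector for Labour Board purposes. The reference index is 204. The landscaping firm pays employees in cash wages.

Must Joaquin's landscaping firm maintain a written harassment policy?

Yes — Joaquin's landscaping firm must maintain a written harassment policy.

Exception (a) is satisfied on its face — a current Provisional Certificate is held; a current General Declaration is held. But applying paragraphs (f)–(j): (f) operates — the reference index is 204, less than the 208 limit. (g) operates (the landscaping firm is classified under the construction sector), but is set aside by (h): (h) is triggered — the baseline figure is 490, less than the 589 limit. (i) is not triggered (there is no General Certificate in force), so (h) stands. So (a) is unavailable.
All of (b)'s requirements are met (the business's age is 23 months, less than the 28 months limit; a current Small Employer Certificate is held). But: (k) operates against (b): a current Annual Notice is held. (l), which would lift (k), is not triggered — no employee exceeds 30 hours/week. (b) is therefore removed.
Exception (c) requires that the employer holds a current Class 1 Exemption Letter from the Kestril Authority; but the Class 1 Exemption Letter is not current, so (c) is unavailable.
Exception (d) does not apply: employees are paid cash wages.
Exception (e) does not apply: annual gross revenue is $735,000, not below $721,000.
No exception applies. The general rule governs.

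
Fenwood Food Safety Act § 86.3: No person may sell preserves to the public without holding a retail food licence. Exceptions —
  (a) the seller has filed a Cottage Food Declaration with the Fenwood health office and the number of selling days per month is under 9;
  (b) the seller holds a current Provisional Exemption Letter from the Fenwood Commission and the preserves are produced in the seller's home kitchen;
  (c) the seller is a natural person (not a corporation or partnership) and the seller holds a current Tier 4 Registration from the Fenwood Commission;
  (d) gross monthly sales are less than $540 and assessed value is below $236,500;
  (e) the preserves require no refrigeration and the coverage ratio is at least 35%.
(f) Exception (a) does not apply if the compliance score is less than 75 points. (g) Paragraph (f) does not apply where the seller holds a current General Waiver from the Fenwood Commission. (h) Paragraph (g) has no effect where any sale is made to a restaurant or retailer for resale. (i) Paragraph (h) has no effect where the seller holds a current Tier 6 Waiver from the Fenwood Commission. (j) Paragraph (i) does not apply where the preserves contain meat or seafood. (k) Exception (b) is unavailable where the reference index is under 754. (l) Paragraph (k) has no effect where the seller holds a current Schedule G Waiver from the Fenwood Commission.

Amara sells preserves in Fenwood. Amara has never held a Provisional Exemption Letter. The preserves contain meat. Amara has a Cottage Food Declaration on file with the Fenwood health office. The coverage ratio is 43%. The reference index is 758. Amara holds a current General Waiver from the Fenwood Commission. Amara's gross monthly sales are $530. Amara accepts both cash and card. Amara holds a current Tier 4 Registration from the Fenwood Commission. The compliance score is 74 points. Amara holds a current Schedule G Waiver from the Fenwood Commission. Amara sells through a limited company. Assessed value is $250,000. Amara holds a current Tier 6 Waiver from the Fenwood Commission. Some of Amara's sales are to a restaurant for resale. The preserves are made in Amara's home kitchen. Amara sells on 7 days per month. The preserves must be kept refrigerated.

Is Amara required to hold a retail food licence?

Exception (a)'s conditions are all satisfied: a Cottage Food Declaration is on file; the number of selling days per month is 7, under the 9 limit. But: (f) is triggered — the compliance score is 74 points, less than the 75 points limit. (g) applies (a current General Waiver is held), but is set aside by (h): (h) operates against (g): some sales are to a restaurant for resale. (i) would limit (h) — a current Tier 6 Waiver is held — but (j) sets (i) aside: (j) is engaged — the preserves contain meat. So (a) is unavailable.
Exception (b) does not apply: no current Provisional Exemption Letter is held.
Exception (c) requires that the seller is a natural person (not a corporation or partnership); but the seller operates through a limited company, so (c) is unavailable.
Exception (d) fails — assessed value is $250,000, not below $236,500.
Exception (e) does not apply: the preserves require refrigeration.
None of the exceptions is available; § 86.3 applies in full.

Yes — Amara must hold a retail food licence.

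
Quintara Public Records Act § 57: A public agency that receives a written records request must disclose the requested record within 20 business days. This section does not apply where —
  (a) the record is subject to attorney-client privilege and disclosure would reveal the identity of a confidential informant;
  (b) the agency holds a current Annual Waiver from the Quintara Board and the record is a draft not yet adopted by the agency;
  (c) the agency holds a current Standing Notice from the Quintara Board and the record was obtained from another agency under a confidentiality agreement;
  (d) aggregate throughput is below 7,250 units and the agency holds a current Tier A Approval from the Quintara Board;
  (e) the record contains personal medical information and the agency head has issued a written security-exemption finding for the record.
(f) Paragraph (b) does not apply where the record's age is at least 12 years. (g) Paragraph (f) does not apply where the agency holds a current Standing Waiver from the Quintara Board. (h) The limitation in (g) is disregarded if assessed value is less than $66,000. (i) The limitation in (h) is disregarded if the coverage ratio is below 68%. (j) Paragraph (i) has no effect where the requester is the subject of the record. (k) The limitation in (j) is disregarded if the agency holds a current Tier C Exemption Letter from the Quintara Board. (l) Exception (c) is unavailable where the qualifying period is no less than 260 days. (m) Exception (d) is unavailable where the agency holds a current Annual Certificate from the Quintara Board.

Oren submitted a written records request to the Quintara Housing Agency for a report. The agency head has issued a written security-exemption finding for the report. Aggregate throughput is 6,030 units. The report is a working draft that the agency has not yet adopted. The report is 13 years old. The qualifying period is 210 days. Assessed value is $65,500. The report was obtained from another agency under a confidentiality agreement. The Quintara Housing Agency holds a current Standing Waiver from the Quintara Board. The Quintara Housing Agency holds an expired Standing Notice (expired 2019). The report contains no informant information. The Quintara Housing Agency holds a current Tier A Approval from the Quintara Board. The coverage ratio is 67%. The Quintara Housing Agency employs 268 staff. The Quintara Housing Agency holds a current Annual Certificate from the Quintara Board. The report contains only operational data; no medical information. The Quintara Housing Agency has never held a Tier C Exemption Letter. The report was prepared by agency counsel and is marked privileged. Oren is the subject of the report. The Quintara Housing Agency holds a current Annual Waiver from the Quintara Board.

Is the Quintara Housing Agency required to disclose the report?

Yes — the Quintara Housing Agency must disclose the report.

Exception (a) does not apply: the report contains no informant information.
Exception (b)'s conditions are all satisfied: a current Annual Waiver is held; the report is an unadopted draft. But: (f) is triggered — the record's age is 13 years, meeting the 12 years threshold. (g) would limit (f) — a current Standing Waiver is held — but (h) sets (g) aside: (h) operates against (g): assessed value is $65,500, less than the $66,000 limit. (i) would limit (h) — the coverage ratio is 67%, below the 68% limit — but (j) sets (i) aside: (j) operates against (i): Oren is the subject of the report. (k), which would lift (j), is not engaged — the Tier C Exemption Letter is not current. So (b) is unavailable.
Exception (c) does not apply: there is no Standing Notice in force.
Exception (d): aggregate throughput is 6,030 units, below the 7,250 units limit; a current Tier A Approval is held — every condition holds. However, paragraph (m) must be considered: (m) is engaged — a current Annual Certificate is held. So (d) is unavailable.
Exception (e) does not apply: the report contains only operational data.
None of the exceptions is available; § 57 applies in full.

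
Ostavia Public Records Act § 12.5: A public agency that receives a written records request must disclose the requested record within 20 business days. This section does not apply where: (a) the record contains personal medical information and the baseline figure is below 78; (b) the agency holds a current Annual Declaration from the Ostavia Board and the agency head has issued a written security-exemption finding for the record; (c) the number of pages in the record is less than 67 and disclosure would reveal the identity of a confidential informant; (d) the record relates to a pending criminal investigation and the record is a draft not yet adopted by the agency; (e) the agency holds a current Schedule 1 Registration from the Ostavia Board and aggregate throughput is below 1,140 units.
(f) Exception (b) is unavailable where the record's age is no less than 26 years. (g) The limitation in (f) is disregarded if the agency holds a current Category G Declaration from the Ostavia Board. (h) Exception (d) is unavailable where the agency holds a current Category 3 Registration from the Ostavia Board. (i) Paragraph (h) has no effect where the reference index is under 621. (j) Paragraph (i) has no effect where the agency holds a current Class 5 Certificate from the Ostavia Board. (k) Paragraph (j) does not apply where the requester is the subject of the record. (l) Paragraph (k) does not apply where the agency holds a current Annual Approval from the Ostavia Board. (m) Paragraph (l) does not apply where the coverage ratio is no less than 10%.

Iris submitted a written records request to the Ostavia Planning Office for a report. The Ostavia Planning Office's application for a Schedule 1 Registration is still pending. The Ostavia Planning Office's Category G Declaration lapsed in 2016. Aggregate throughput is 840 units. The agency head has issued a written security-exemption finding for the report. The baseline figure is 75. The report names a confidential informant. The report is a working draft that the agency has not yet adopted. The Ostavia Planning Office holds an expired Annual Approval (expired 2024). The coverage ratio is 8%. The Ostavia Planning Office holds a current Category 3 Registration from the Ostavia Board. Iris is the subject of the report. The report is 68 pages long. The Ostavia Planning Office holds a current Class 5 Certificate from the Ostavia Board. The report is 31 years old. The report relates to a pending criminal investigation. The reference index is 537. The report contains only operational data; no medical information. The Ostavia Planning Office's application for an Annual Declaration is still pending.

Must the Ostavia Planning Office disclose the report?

Exception (a) fails — the report contains only operational data.
Exception (b) fails — there is no Annual Declaration in force.
Exception (c) requires that the number of pages in the record is less than 67; but the number of pages in the record is 68, not less than 67, so (c) is unavailable.
Exception (d): the report relates to a pending investigation; the report is an unadopted draft — every condition holds. Applying paragraphs (h)–(m): (h) operates (a current Category 3 Registration is held), but is displaced by (i): (i) operates against (h): the reference index is 537, under the 621 limit. (j) operates (a current Class 5 Certificate is held), but is set aside by (k): (k) operates against (j): Iris is the subject of the report. (l) is inapplicable (the Annual Approval is not current), so (k) stands. (d) remains available.
Exception (e) requires that the agency holds a current Schedule 1 Registration from the Ostavia Board; but the Schedule 1 Registration is not current, so (e) is unavailable.

No — exception (d) applies; the Ostavia Planning Office is not required to disclose the report.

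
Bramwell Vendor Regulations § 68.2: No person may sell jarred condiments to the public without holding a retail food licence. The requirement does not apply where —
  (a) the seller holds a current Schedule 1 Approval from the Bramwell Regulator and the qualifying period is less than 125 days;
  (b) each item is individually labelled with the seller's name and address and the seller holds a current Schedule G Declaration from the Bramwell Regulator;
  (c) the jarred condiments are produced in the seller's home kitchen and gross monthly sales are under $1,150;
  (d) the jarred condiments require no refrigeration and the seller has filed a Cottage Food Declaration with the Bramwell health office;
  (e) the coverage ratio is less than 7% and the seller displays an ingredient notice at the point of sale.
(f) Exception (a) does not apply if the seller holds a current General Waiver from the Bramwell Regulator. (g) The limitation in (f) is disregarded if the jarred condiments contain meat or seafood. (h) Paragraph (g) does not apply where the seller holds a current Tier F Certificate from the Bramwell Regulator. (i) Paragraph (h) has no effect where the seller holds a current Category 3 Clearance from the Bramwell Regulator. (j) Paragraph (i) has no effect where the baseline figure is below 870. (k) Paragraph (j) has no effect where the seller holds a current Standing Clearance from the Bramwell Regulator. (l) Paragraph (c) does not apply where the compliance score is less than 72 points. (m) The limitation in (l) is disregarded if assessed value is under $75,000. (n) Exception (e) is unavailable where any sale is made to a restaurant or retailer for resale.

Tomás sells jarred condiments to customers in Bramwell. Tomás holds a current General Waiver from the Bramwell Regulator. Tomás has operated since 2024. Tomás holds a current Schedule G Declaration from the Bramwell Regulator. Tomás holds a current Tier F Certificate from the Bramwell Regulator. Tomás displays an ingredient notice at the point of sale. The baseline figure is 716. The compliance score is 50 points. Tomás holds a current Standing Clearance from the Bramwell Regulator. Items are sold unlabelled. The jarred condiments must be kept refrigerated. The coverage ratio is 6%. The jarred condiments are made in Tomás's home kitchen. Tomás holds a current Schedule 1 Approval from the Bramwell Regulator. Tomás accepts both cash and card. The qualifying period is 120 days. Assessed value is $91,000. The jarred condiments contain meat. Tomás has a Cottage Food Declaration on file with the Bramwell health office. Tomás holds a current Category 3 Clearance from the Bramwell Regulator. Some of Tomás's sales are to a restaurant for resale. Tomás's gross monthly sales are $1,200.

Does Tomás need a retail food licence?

Exception (a) is satisfied on its face — a current Schedule 1 Approval is held; the qualifying period is 120 days, less than the 125 days limit. Under paragraphs (f)–(k): (f) would limit (a) — a current General Waiver is held — but (g) sets (f) aside: (g) is triggered — the jarred condiments contain meat. (h) applies (a current Tier F Certificate is held), but is overridden by (i): (i) operates against (h): a current Category 3 Clearance is held. (j) is engaged (the baseline figure is 716, below the 870 limit), but is set aside by (k): (k) applies — a current Standing Clearance is held. (a) remains available.
Exception (b) requires that each item is individually labelled with the seller's name and address; but items are sold unlabelled, so (b) is unavailable.
Exception (c) fails — gross monthly sales are $1,200, not under $1,150.
Exception (d) fails — the jarred condiments require refrigeration.
Exception (e)'s conditions are all satisfied: the coverage ratio is 6%, less than the 7% limit; an ingredient notice is displayed. But: (n) operates against (e): some sales are to a restaurant for resale. So (e) is unavailable.

No — exception (a) applies; Tomás is not required to hold a retail food licence.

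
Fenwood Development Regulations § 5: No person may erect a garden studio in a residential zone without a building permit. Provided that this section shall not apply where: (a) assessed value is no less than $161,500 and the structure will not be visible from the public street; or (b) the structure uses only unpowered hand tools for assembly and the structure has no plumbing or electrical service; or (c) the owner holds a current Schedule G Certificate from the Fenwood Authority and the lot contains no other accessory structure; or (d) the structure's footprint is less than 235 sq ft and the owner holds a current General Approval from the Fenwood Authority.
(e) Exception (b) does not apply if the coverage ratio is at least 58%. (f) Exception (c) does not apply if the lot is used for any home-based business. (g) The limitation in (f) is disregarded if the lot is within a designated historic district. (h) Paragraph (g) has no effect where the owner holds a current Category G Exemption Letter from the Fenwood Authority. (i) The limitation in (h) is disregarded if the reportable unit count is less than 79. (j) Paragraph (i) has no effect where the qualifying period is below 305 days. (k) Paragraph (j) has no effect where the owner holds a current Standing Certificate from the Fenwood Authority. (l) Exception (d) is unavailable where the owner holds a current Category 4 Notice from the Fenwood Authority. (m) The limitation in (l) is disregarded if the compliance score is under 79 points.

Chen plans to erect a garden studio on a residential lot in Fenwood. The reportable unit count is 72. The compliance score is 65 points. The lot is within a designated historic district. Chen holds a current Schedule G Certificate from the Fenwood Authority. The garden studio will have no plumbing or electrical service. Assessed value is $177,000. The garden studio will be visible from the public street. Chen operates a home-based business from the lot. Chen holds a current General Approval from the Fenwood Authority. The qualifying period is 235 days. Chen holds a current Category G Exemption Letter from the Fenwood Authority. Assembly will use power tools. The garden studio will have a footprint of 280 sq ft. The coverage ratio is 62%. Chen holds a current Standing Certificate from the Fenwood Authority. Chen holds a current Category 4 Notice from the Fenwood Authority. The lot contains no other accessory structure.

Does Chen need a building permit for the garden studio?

No — exception (c) applies; Chen does not need a building permit.

Exception (a) does not apply: the structure will be visible from the street.
Exception (b) requires that the structure uses only unpowered hand tools for assembly; but assembly uses power tools, so (b) is unavailable.
Exception (c) is satisfied on its face — a current Schedule G Certificate is held; the lot has no other accessory structure. Considering the limiting provisions: (f) operates (a home-based business operates on the lot), but is itself disapplied by (g): (g) operates — the lot is in a historic district. (h) is triggered (a current Category G Exemption Letter is held), but is displaced by (i): (i) operates against (h): the reportable unit count is 72, less than the 79 limit. (j) operates (the qualifying period is 235 days, below the 305 days limit), but yields to (k): (k) applies — a current Standing Certificate is held. So (c) applies.
Exception (d) does not apply: the structure's footprint is 280 sq ft, not less than 235 sq ft.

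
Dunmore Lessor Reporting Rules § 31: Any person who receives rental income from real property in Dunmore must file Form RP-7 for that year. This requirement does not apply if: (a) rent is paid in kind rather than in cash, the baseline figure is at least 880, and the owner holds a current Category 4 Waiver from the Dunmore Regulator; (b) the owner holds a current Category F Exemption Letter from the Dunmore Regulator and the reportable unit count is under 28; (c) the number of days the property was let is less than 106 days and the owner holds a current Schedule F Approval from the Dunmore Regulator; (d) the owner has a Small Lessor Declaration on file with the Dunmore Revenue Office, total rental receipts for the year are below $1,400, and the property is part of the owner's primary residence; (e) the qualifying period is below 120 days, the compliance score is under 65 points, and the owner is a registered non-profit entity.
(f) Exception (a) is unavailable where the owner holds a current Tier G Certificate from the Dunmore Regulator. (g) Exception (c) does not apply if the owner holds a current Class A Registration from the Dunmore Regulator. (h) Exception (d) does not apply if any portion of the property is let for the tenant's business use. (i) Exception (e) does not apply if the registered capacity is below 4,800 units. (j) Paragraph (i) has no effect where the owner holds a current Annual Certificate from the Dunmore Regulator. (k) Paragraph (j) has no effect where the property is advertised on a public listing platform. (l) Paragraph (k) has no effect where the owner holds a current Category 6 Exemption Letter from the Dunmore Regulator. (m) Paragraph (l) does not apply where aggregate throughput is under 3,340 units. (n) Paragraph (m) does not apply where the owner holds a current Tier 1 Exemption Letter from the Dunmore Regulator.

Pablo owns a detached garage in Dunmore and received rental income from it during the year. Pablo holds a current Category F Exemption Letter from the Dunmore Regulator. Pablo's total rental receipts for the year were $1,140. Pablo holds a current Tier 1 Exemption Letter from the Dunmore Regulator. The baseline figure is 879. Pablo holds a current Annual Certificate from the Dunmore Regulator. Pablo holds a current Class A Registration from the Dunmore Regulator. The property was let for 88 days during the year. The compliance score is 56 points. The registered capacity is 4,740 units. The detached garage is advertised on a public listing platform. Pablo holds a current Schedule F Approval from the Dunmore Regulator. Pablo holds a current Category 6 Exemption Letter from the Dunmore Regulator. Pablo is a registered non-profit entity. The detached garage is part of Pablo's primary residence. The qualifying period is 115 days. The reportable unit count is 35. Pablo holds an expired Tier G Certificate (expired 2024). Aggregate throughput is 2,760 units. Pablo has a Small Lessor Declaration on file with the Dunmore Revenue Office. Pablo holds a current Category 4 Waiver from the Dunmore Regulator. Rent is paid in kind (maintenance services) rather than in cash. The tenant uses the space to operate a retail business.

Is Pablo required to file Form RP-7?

No — exception (e) applies; Pablo is not required to file Form RP-7.

Exception (a) fails — the baseline figure is 879, short of 880.
Exception (b) requires that the reportable unit count is under 28; but the reportable unit count is 35, not under 28, so (b) is unavailable.
Exception (c)'s conditions are all satisfied: the number of days the property was let is 88 days, less than the 106 days limit; a current Schedule F Approval is held. But: (g) operates against (c): a current Class A Registration is held. (c) is therefore removed.
Exception (d): a Small Lessor Declaration is on file; total rental receipts for the year are $1,140, below the $1,400 limit; the detached garage is part of the primary residence — every condition holds. But applying paragraph (h): (h) operates against (d): the space is let for business use. (d) is therefore removed.
Exception (e)'s conditions are all satisfied: the qualifying period is 115 days, below the 120 days limit; the compliance score is 56 points, under the 65 points limit; Pablo is a registered non-profit. Considering the limiting provisions: (i) is triggered (the registered capacity is 4,740 units, below the 4,800 units limit), but is set aside by (j): (j) operates against (i): a current Annual Certificate is held. (k) is engaged (the property is publicly advertised), but is set aside by (l): (l) operates against (k): a current Category 6 Exemption Letter is held. (m) is triggered (aggregate throughput is 2,760 units, under the 3,340 units limit), but is displaced by (n): (n) operates against (m): a current Tier 1 Exemption Letter is held. (e) remains available.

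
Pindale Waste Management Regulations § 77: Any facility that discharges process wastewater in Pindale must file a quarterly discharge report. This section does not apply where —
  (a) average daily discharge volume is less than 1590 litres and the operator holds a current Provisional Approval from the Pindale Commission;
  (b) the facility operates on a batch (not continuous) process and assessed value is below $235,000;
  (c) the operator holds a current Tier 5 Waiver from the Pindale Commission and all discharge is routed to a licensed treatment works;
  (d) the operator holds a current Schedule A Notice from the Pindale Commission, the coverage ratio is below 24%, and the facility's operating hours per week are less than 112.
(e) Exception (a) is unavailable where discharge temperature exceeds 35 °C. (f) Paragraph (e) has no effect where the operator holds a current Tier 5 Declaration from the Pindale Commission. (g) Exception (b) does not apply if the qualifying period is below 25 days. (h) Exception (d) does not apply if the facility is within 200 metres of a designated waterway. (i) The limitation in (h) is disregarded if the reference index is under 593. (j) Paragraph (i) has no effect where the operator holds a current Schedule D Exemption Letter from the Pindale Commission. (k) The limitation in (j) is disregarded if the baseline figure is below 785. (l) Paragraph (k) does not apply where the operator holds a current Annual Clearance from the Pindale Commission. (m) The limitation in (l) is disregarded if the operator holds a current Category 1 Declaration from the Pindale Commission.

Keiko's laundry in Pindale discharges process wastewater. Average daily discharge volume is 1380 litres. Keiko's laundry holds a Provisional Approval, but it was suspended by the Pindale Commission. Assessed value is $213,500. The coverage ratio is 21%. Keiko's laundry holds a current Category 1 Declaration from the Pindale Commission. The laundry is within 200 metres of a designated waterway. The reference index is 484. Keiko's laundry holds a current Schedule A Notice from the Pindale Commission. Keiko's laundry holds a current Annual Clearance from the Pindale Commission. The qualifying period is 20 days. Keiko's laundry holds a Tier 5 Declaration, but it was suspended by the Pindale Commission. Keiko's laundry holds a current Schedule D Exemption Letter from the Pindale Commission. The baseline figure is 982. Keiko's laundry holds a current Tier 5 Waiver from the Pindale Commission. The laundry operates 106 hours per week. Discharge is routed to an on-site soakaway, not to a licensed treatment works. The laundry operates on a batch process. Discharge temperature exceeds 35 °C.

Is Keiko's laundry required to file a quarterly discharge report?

Yes — Keiko's laundry must file a quarterly discharge report.

Exception (a) does not apply: no current Provisional Approval is held.
All of (b)'s requirements are met (the facility operates on a batch process; assessed value is $213,500, below the $235,000 limit). But: (g) operates against (b): the qualifying period is 20 days, below the 25 days limit. Exception (b) does not apply.
Exception (c) requires that all discharge is routed to a licensed treatment works; but discharge is not routed to a licensed treatment works, so (c) is unavailable.
Exception (d) is satisfied on its face — a current Schedule A Notice is held; the coverage ratio is 21%, below the 24% limit; the facility's operating hours per week are 106, less than the 112 limit. But: (h) operates against (d): the laundry is within 200 m of a designated waterway. (i) is engaged (the reference index is 484, under the 593 limit), but yields to (j): (j) operates against (i): a current Schedule D Exemption Letter is held. (k), which would lift (j), is inapplicable — the baseline figure is 982, not below 785. Exception (d) does not apply.
Every exception is unavailable, so the rule governs.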